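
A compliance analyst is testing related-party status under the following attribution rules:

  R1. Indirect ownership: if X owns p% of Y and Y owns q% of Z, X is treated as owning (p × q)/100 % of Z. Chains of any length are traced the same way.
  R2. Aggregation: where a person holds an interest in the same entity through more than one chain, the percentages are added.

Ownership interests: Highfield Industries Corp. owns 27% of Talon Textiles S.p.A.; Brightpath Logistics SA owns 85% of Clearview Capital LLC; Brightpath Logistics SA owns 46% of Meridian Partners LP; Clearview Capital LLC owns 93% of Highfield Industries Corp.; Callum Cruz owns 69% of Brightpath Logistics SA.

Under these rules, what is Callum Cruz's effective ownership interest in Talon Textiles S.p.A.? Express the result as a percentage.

14.727015%

Chain via Brightpath Logistics SA → Clearview Capital LLC → Highfield Industries Corp. (R1): 69% × 85% × 93% × 27% = 14.727015% of Talon Textiles S.p.A.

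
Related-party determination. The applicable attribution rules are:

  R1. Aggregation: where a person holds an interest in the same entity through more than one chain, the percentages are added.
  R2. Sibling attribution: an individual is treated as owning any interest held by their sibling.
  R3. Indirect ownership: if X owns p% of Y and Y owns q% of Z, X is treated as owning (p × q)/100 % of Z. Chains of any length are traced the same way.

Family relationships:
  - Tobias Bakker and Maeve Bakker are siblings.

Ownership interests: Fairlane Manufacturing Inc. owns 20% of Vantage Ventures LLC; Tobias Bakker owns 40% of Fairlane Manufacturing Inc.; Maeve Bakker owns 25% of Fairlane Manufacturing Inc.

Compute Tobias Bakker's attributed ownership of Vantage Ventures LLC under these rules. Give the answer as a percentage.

13%

By sibling attribution (R2), Tobias Bakker is treated as also owning Maeve Bakker's interest in Fairlane Manufacturing Inc, giving 40% + 25% = 65%.
Chain via Fairlane Manufacturing Inc. (R3): 65% × 20% = 13% of Vantage Ventures LLC.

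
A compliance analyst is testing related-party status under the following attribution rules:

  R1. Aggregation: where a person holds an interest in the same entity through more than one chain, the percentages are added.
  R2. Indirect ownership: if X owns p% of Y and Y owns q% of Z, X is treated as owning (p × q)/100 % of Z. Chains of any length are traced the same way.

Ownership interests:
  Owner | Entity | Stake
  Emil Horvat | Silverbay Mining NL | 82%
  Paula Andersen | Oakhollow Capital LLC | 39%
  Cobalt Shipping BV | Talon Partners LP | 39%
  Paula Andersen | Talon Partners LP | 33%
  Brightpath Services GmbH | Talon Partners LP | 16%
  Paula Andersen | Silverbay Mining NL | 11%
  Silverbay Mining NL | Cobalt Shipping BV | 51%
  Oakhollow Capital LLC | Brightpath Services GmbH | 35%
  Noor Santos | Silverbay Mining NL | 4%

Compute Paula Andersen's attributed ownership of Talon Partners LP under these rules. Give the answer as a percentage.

37.3719%

Chain via Silverbay Mining NL → Cobalt Shipping BV (R2): 11% × 51% × 39% = 2.1879% of Talon Partners LP.
Chain via Oakhollow Capital LLC → Brightpath Services GmbH (R2): 39% × 35% × 16% = 2.184% of Talon Partners LP.
Direct interest in Talon Partners LP: 33%.
Aggregating (R1): 2.1879% + 2.184% + 33% = 37.3719%.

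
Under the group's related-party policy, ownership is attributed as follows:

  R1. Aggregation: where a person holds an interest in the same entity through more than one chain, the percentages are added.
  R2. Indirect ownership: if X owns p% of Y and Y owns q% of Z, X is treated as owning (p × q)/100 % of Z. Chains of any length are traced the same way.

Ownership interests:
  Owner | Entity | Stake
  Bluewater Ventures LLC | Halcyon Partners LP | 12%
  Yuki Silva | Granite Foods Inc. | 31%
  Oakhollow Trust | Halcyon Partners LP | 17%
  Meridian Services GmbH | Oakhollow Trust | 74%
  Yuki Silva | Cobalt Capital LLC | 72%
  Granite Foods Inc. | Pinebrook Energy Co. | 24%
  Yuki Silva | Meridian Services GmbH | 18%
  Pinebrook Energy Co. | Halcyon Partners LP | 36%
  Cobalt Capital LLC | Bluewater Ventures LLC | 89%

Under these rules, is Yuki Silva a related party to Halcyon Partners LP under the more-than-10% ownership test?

Yes

Chain via Cobalt Capital LLC → Bluewater Ventures LLC (R2): 72% × 89% × 12% = 7.6896% of Halcyon Partners LP.
Chain via Granite Foods Inc. → Pinebrook Energy Co. (R2): 31% × 24% × 36% = 2.6784% of Halcyon Partners LP.
Chain via Meridian Services GmbH → Oakhollow Trust (R2): 18% × 74% × 17% = 2.2644% of Halcyon Partners LP.
Aggregating (R1): 7.6896% + 2.6784% + 2.2644% = 12.6324%.
12.6324% exceeds the 10% threshold, so Yuki is a related party to Halcyon Partners LP.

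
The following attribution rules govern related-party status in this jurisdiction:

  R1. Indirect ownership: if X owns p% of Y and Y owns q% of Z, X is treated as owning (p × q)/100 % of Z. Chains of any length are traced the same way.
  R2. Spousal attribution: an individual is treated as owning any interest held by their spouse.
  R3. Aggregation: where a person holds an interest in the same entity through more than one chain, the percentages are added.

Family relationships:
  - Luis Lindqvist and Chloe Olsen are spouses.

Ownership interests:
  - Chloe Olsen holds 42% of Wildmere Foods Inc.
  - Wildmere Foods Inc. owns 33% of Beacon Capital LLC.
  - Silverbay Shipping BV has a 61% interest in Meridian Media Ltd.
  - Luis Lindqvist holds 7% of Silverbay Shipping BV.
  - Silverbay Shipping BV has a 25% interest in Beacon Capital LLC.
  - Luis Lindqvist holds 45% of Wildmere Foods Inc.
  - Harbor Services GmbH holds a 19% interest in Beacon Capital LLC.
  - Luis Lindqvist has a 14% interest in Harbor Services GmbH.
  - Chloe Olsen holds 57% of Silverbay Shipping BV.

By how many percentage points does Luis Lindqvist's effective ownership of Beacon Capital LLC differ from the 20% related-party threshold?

27.37

By spousal attribution (R2), Luis Lindqvist is treated as also owning Chloe Olsen's interest in Silverbay Shipping BV, giving 7% + 57% = 64%.
By spousal attribution (R2), Luis Lindqvist is treated as also owning Chloe Olsen's interest in Wildmere Foods Inc, giving 45% + 42% = 87%.
Chain via Silverbay Shipping BV (R1): 64% × 25% = 16% of Beacon Capital LLC.
Chain via Wildmere Foods Inc. (R1): 87% × 33% = 28.71% of Beacon Capital LLC.
Chain via Harbor Services GmbH (R1): 14% × 19% = 2.66% of Beacon Capital LLC.
Aggregating (R3): 16% + 28.71% + 2.66% = 47.37%.
47.37% exceeds the 20% threshold by 27.37 percentage points.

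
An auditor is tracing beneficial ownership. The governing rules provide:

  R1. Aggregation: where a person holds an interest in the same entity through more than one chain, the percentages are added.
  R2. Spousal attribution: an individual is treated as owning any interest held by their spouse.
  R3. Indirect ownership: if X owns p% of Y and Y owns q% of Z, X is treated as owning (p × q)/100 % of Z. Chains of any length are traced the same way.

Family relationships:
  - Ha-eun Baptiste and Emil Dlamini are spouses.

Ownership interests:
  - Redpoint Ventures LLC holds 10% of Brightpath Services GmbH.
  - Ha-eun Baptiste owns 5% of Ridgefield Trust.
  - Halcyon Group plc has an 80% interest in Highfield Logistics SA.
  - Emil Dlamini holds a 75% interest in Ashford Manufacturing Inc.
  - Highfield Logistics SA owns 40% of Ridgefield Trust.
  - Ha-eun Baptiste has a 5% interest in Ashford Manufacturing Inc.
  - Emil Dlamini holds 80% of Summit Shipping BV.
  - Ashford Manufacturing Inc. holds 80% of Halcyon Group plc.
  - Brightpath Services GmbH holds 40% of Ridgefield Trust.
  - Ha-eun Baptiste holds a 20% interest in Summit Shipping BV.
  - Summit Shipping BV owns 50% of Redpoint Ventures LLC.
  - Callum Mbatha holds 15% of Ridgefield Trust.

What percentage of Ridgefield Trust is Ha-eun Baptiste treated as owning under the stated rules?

By spousal attribution (R2), Ha-eun Baptiste is treated as also owning Emil Dlamini's interest in Ashford Manufacturing Inc, giving 5% + 75% = 80%.
By spousal attribution (R2), Ha-eun Baptiste is treated as also owning Emil Dlamini's interest in Summit Shipping BV, giving 20% + 80% = 100%.
Chain via Ashford Manufacturing Inc. → Halcyon Group plc → Highfield Logistics SA (R3): 80% × 80% × 80% × 40% = 20.48% of Ridgefield Trust.
Chain via Summit Shipping BV → Redpoint Ventures LLC → Brightpath Services GmbH (R3): 100% × 50% × 10% × 40% = 2% of Ridgefield Trust.
Direct interest in Ridgefield Trust: 5%.
Aggregating (R1): 20.48% + 2% + 5% = 27.48%.

27.48%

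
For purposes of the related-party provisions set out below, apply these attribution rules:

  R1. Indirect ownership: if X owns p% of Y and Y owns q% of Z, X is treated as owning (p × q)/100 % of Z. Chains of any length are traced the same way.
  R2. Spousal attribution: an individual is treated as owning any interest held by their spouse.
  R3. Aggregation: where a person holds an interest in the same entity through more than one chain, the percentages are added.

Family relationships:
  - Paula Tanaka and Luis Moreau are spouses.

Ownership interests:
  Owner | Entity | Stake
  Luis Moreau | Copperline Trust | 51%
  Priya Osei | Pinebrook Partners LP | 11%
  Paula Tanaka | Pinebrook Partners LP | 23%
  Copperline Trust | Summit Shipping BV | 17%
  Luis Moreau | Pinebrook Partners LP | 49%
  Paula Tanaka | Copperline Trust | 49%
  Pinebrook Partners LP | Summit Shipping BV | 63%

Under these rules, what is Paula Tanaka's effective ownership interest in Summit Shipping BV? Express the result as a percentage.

62.36%

By spousal attribution (R2), Paula Tanaka is treated as also owning Luis Moreau's interest in Copperline Trust, giving 49% + 51% = 100%.
By spousal attribution (R2), Paula Tanaka is treated as also owning Luis Moreau's interest in Pinebrook Partners LP, giving 23% + 49% = 72%.
Chain via Copperline Trust (R1): 100% × 17% = 17% of Summit Shipping BV.
Chain via Pinebrook Partners LP (R1): 72% × 63% = 45.36% of Summit Shipping BV.
Aggregating (R3): 17% + 45.36% = 62.36%.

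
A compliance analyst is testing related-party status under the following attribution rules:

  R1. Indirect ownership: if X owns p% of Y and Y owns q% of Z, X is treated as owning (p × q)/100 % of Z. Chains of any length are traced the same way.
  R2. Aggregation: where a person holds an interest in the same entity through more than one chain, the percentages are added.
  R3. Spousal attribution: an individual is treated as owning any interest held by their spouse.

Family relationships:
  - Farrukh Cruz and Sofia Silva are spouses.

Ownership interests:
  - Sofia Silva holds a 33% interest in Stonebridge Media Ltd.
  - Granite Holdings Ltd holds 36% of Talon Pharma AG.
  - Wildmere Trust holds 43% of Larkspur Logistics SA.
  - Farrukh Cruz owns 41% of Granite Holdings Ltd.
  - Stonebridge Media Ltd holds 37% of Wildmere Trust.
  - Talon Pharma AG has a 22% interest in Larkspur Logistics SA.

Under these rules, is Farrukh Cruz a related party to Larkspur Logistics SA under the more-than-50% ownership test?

By spousal attribution (R3), Farrukh Cruz is treated as owning Sofia Silva's 33% interest in Stonebridge Media Ltd.
Chain via Granite Holdings Ltd → Talon Pharma AG (R1): 41% × 36% × 22% = 3.2472% of Larkspur Logistics SA.
Chain via Stonebridge Media Ltd → Wildmere Trust (R1): 33% × 37% × 43% = 5.2503% of Larkspur Logistics SA.
Aggregating (R2): 3.2472% + 5.2503% = 8.4975%.
8.4975% does not exceed the 50% threshold, so Farrukh is not a related party to Larkspur Logistics SA.

No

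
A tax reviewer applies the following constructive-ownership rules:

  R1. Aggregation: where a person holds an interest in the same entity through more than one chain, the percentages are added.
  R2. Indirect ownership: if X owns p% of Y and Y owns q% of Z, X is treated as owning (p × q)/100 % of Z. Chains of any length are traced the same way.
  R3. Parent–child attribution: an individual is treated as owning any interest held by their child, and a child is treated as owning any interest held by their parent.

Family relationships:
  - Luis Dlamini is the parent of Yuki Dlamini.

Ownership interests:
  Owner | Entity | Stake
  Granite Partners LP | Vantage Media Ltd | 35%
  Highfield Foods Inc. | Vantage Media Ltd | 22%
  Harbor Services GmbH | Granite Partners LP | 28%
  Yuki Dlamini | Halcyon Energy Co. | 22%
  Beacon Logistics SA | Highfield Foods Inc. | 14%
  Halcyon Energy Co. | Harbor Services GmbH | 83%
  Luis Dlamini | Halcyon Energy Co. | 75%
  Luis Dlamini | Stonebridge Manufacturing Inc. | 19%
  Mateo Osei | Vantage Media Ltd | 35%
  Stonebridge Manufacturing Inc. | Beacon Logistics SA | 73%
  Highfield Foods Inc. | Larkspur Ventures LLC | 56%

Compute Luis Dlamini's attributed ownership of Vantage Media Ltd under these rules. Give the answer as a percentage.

By parent–child attribution (R3), Luis Dlamini is treated as also owning Yuki Dlamini's interest in Halcyon Energy Co, giving 75% + 22% = 97%.
Chain via Halcyon Energy Co. → Harbor Services GmbH → Granite Partners LP (R2): 97% × 83% × 28% × 35% = 7.88998% of Vantage Media Ltd.
Chain via Stonebridge Manufacturing Inc. → Beacon Logistics SA → Highfield Foods Inc. (R2): 19% × 73% × 14% × 22% = 0.427196% of Vantage Media Ltd.
Aggregating (R1): 7.88998% + 0.427196% = 8.317176%.

8.317176%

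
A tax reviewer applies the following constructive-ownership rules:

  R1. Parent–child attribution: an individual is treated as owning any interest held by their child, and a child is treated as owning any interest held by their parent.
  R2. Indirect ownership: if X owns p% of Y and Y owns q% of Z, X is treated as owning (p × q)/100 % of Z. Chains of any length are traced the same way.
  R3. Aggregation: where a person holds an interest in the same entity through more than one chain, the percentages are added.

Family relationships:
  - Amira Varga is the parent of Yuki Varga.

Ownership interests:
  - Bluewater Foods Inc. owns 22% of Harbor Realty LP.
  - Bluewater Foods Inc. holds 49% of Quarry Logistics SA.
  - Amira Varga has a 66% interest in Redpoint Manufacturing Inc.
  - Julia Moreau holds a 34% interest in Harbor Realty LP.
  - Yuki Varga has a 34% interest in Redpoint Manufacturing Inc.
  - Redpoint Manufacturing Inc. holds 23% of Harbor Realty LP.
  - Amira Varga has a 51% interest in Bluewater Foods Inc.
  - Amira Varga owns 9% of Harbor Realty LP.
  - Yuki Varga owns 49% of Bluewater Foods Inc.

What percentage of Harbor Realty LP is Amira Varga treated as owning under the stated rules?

54%

By parent–child attribution (R1), Amira Varga is treated as also owning Yuki Varga's interest in Bluewater Foods Inc, giving 51% + 49% = 100%.
By parent–child attribution (R1), Amira Varga is treated as also owning Yuki Varga's interest in Redpoint Manufacturing Inc, giving 66% + 34% = 100%.
Chain via Bluewater Foods Inc. (R2): 100% × 22% = 22% of Harbor Realty LP.
Chain via Redpoint Manufacturing Inc. (R2): 100% × 23% = 23% of Harbor Realty LP.
Direct interest in Harbor Realty LP: 9%.
Aggregating (R3): 22% + 23% + 9% = 54%.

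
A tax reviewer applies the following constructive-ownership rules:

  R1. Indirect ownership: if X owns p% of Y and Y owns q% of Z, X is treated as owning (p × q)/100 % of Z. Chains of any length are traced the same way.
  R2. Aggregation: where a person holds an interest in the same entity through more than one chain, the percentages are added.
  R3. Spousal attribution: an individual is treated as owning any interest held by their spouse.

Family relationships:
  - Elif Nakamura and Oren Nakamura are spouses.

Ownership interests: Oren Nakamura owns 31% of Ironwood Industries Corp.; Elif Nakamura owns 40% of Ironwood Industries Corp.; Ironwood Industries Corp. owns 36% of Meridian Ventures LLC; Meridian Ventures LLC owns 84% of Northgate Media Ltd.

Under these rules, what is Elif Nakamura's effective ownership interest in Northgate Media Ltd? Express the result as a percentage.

21.4704%

By spousal attribution (R3), Elif Nakamura is treated as also owning Oren Nakamura's interest in Ironwood Industries Corp, giving 40% + 31% = 71%.
Chain via Ironwood Industries Corp. → Meridian Ventures LLC (R1): 71% × 36% × 84% = 21.4704% of Northgate Media Ltd.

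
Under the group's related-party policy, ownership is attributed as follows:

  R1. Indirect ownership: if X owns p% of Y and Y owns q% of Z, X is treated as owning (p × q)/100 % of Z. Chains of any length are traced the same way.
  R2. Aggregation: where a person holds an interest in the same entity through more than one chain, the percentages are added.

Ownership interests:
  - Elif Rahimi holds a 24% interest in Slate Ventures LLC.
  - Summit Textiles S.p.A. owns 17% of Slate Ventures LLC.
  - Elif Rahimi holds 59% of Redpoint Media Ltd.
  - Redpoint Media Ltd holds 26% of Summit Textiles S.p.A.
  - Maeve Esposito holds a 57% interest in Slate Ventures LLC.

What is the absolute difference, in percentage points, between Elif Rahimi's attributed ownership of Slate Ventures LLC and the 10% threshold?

16.6078

Chain via Redpoint Media Ltd → Summit Textiles S.p.A. (R1): 59% × 26% × 17% = 2.6078% of Slate Ventures LLC.
Direct interest in Slate Ventures LLC: 24%.
Aggregating (R2): 2.6078% + 24% = 26.6078%.
26.6078% exceeds the 10% threshold by 16.6078 percentage points.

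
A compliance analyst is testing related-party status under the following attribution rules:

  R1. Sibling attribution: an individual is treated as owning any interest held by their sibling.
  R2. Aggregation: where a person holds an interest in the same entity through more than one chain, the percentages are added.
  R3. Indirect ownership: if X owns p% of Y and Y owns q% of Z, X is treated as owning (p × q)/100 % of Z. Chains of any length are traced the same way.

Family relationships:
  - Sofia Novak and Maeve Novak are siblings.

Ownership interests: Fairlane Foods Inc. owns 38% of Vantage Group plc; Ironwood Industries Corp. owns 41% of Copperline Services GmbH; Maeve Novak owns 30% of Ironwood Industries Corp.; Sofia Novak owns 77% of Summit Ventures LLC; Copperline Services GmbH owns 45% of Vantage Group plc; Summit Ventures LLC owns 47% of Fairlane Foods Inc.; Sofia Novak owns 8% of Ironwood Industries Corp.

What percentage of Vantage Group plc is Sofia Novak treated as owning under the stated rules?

20.7632%

By sibling attribution (R1), Sofia Novak is treated as also owning Maeve Novak's interest in Ironwood Industries Corp, giving 8% + 30% = 38%.
Chain via Summit Ventures LLC → Fairlane Foods Inc. (R3): 77% × 47% × 38% = 13.7522% of Vantage Group plc.
Chain via Ironwood Industries Corp. → Copperline Services GmbH (R3): 38% × 41% × 45% = 7.011% of Vantage Group plc.
Aggregating (R2): 13.7522% + 7.011% = 20.7632%.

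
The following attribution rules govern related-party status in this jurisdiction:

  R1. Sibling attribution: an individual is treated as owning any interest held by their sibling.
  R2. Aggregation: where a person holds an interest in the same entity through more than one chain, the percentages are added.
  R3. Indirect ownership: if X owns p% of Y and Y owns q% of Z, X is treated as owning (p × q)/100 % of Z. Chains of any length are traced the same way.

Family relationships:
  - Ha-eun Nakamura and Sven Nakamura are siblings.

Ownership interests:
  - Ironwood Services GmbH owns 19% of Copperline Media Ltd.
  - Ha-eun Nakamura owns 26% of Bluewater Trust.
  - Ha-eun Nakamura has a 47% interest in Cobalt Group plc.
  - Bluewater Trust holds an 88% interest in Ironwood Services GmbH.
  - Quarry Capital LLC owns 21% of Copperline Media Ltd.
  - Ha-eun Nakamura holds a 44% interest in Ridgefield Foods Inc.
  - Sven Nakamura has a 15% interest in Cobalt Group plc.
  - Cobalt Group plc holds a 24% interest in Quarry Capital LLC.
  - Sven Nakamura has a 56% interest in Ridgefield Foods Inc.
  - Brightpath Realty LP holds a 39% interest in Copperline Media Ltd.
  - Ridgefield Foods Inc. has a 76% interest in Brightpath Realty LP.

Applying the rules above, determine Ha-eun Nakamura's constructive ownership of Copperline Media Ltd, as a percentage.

37.112%

By sibling attribution (R1), Ha-eun Nakamura is treated as also owning Sven Nakamura's interest in Ridgefield Foods Inc, giving 44% + 56% = 100%.
By sibling attribution (R1), Ha-eun Nakamura is treated as also owning Sven Nakamura's interest in Cobalt Group plc, giving 47% + 15% = 62%.
Chain via Bluewater Trust → Ironwood Services GmbH (R3): 26% × 88% × 19% = 4.3472% of Copperline Media Ltd.
Chain via Ridgefield Foods Inc. → Brightpath Realty LP (R3): 100% × 76% × 39% = 29.64% of Copperline Media Ltd.
Chain via Cobalt Group plc → Quarry Capital LLC (R3): 62% × 24% × 21% = 3.1248% of Copperline Media Ltd.
Aggregating (R2): 4.3472% + 29.64% + 3.1248% = 37.112%.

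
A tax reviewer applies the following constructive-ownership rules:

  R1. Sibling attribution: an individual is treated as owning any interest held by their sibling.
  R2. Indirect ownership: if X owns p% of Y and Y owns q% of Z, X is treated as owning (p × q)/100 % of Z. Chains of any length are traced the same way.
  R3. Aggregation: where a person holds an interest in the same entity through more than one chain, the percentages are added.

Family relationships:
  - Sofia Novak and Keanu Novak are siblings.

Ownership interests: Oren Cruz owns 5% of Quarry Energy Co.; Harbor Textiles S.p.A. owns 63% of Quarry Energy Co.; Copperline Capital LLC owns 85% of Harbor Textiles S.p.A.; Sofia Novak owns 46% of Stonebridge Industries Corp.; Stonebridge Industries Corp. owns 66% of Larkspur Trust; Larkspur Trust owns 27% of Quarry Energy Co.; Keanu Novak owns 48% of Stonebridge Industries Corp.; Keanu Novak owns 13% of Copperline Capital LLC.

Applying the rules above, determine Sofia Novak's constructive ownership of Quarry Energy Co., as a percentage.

By sibling attribution (R1), Sofia Novak is treated as also owning Keanu Novak's interest in Stonebridge Industries Corp, giving 46% + 48% = 94%.
By sibling attribution (R1), Sofia Novak is treated as owning Keanu Novak's 13% interest in Copperline Capital LLC.
Chain via Stonebridge Industries Corp. → Larkspur Trust (R2): 94% × 66% × 27% = 16.7508% of Quarry Energy Co.
Chain via Copperline Capital LLC → Harbor Textiles S.p.A. (R2): 13% × 85% × 63% = 6.9615% of Quarry Energy Co.
Aggregating (R3): 16.7508% + 6.9615% = 23.7123%.

23.7123%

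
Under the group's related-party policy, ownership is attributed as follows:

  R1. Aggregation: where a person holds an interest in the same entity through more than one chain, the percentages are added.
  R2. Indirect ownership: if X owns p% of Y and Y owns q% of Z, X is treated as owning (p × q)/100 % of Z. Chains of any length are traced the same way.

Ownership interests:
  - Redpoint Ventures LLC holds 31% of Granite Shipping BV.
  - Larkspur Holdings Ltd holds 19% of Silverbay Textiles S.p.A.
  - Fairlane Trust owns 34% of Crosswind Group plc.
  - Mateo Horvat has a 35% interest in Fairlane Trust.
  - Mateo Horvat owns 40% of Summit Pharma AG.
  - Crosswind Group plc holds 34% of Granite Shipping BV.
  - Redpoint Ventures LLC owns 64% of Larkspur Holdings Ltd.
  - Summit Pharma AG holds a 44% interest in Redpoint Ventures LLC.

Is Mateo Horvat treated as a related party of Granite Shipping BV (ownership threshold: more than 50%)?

No

Chain via Fairlane Trust → Crosswind Group plc (R2): 35% × 34% × 34% = 4.046% of Granite Shipping BV.
Chain via Summit Pharma AG → Redpoint Ventures LLC (R2): 40% × 44% × 31% = 5.456% of Granite Shipping BV.
Aggregating (R1): 4.046% + 5.456% = 9.502%.
9.502% does not exceed the 50% threshold, so Mateo is not a related party to Granite Shipping BV.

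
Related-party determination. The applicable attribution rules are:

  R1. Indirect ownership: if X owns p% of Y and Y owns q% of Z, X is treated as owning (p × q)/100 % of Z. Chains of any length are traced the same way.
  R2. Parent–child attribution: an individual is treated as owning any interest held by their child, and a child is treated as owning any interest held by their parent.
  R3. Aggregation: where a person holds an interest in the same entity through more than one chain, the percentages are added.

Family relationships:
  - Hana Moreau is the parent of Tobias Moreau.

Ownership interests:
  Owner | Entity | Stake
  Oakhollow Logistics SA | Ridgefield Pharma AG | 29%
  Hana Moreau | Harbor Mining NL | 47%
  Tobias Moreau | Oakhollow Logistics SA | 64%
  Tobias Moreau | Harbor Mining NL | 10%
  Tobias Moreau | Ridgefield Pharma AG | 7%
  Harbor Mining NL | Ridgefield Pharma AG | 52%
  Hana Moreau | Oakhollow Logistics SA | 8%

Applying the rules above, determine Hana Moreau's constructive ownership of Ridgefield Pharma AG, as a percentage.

57.52%

By parent–child attribution (R2), Hana Moreau is treated as also owning Tobias Moreau's interest in Oakhollow Logistics SA, giving 8% + 64% = 72%.
By parent–child attribution (R2), Hana Moreau is treated as also owning Tobias Moreau's interest in Harbor Mining NL, giving 47% + 10% = 57%.
By parent–child attribution (R2), Hana Moreau is treated as owning Tobias Moreau's 7% interest in Ridgefield Pharma AG.
Chain via Oakhollow Logistics SA (R1): 72% × 29% = 20.88% of Ridgefield Pharma AG.
Chain via Harbor Mining NL (R1): 57% × 52% = 29.64% of Ridgefield Pharma AG.
Direct interest in Ridgefield Pharma AG: 7%.
Aggregating (R3): 20.88% + 29.64% + 7% = 57.52%.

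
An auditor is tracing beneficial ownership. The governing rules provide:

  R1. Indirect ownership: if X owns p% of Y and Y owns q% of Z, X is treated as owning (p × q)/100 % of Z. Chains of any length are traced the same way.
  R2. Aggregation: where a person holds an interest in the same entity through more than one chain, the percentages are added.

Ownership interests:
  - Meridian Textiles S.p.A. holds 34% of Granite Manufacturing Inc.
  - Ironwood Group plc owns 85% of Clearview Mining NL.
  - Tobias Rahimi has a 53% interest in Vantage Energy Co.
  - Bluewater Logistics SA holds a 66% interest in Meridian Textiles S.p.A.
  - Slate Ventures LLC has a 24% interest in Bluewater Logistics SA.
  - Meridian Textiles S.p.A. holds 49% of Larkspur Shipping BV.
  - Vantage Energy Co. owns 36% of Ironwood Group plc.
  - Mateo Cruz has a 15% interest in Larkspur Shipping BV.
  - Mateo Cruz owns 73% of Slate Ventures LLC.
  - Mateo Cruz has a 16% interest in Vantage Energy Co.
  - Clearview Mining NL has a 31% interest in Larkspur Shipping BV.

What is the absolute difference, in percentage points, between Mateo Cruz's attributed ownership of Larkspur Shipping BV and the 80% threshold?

57.816272

Chain via Slate Ventures LLC → Bluewater Logistics SA → Meridian Textiles S.p.A. (R1): 73% × 24% × 66% × 49% = 5.665968% of Larkspur Shipping BV.
Chain via Vantage Energy Co. → Ironwood Group plc → Clearview Mining NL (R1): 16% × 36% × 85% × 31% = 1.51776% of Larkspur Shipping BV.
Direct interest in Larkspur Shipping BV: 15%.
Aggregating (R2): 5.665968% + 1.51776% + 15% = 22.183728%.
22.183728% falls short of the 80% threshold by 57.816272 percentage points.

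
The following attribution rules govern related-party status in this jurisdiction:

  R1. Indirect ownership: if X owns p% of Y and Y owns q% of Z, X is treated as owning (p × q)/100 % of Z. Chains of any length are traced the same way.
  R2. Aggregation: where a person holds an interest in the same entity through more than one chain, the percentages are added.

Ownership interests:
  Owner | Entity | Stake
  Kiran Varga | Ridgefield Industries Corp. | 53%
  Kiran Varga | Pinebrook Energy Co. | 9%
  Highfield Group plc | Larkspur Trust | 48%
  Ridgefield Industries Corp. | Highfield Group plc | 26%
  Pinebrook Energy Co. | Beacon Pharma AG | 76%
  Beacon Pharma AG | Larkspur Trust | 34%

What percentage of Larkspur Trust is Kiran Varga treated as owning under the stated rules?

Chain via Ridgefield Industries Corp. → Highfield Group plc (R1): 53% × 26% × 48% = 6.6144% of Larkspur Trust.
Chain via Pinebrook Energy Co. → Beacon Pharma AG (R1): 9% × 76% × 34% = 2.3256% of Larkspur Trust.
Aggregating (R2): 6.6144% + 2.3256% = 8.94%.

8.94%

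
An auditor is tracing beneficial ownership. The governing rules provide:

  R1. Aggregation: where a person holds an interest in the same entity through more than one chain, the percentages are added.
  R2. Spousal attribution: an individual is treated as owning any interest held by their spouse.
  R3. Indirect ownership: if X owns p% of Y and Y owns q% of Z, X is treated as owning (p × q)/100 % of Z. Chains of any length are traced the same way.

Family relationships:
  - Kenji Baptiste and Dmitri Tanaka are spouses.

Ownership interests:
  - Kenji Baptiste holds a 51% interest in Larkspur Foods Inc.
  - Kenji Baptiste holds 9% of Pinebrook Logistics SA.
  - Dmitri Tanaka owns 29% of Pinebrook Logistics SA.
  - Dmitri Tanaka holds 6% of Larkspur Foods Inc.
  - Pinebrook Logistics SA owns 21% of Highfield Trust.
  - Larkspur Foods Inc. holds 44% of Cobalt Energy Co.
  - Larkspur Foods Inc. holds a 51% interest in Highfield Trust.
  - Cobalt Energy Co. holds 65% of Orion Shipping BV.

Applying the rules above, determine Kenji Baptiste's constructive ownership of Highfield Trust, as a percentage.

By spousal attribution (R2), Kenji Baptiste is treated as also owning Dmitri Tanaka's interest in Larkspur Foods Inc, giving 51% + 6% = 57%.
By spousal attribution (R2), Kenji Baptiste is treated as also owning Dmitri Tanaka's interest in Pinebrook Logistics SA, giving 9% + 29% = 38%.
Chain via Larkspur Foods Inc. (R3): 57% × 51% = 29.07% of Highfield Trust.
Chain via Pinebrook Logistics SA (R3): 38% × 21% = 7.98% of Highfield Trust.
Aggregating (R1): 29.07% + 7.98% = 37.05%.

37.05%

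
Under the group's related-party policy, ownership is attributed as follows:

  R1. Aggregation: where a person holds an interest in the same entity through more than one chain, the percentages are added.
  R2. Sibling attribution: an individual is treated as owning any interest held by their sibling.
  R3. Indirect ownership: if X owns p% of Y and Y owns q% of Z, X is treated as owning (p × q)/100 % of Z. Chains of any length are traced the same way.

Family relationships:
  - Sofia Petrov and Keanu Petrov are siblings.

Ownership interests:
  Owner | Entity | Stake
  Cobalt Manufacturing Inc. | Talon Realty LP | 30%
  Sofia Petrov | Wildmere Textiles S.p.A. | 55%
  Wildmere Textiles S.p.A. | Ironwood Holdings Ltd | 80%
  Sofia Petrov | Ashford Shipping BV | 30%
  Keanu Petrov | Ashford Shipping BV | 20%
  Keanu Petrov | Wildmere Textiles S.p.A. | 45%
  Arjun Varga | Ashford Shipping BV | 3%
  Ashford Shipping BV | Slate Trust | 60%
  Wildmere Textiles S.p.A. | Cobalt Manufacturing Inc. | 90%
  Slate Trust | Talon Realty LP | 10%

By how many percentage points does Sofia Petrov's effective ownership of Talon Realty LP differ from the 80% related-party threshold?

By sibling attribution (R2), Sofia Petrov is treated as also owning Keanu Petrov's interest in Wildmere Textiles S.p.A, giving 55% + 45% = 100%.
By sibling attribution (R2), Sofia Petrov is treated as also owning Keanu Petrov's interest in Ashford Shipping BV, giving 30% + 20% = 50%.
Chain via Wildmere Textiles S.p.A. → Cobalt Manufacturing Inc. (R3): 100% × 90% × 30% = 27% of Talon Realty LP.
Chain via Ashford Shipping BV → Slate Trust (R3): 50% × 60% × 10% = 3% of Talon Realty LP.
Aggregating (R1): 27% + 3% = 30%.
30% falls short of the 80% threshold by 50 percentage points.

50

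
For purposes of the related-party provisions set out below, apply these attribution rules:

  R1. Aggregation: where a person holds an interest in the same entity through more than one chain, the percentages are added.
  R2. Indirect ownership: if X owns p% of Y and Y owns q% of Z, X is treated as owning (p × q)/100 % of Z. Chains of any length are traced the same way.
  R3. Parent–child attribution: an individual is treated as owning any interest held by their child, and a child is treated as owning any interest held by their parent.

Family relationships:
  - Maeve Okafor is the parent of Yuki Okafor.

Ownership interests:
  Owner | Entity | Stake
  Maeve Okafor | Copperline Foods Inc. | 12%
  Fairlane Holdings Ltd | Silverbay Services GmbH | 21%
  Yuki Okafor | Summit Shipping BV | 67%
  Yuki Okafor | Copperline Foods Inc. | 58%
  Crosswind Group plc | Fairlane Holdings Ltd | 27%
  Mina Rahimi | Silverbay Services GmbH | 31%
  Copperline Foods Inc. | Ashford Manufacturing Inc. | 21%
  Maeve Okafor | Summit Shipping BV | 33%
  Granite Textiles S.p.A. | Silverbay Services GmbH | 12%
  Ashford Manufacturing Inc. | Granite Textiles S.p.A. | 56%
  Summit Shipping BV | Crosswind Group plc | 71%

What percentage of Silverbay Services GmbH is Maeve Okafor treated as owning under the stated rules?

5.01354%

By parent–child attribution (R3), Maeve Okafor is treated as also owning Yuki Okafor's interest in Summit Shipping BV, giving 33% + 67% = 100%.
By parent–child attribution (R3), Maeve Okafor is treated as also owning Yuki Okafor's interest in Copperline Foods Inc, giving 12% + 58% = 70%.
Chain via Summit Shipping BV → Crosswind Group plc → Fairlane Holdings Ltd (R2): 100% × 71% × 27% × 21% = 4.0257% of Silverbay Services GmbH.
Chain via Copperline Foods Inc. → Ashford Manufacturing Inc. → Granite Textiles S.p.A. (R2): 70% × 21% × 56% × 12% = 0.98784% of Silverbay Services GmbH.
Aggregating (R1): 4.0257% + 0.98784% = 5.01354%.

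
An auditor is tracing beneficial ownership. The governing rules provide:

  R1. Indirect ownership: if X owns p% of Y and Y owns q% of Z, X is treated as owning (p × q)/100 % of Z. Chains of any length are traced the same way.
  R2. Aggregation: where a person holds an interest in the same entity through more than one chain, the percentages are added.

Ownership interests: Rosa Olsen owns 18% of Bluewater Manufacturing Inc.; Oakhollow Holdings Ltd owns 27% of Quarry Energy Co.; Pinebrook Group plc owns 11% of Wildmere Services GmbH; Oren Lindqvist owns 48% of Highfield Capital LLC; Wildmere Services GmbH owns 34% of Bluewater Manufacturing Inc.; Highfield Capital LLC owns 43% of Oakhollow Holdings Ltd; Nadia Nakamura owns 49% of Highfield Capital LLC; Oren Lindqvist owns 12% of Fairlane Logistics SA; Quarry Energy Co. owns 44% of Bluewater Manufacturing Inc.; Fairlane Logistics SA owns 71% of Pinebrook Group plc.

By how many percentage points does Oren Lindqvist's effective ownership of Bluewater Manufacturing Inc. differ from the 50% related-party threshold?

Chain via Highfield Capital LLC → Oakhollow Holdings Ltd → Quarry Energy Co. (R1): 48% × 43% × 27% × 44% = 2.452032% of Bluewater Manufacturing Inc.
Chain via Fairlane Logistics SA → Pinebrook Group plc → Wildmere Services GmbH (R1): 12% × 71% × 11% × 34% = 0.318648% of Bluewater Manufacturing Inc.
Aggregating (R2): 2.452032% + 0.318648% = 2.77068%.
2.77068% falls short of the 50% threshold by 47.22932 percentage points.

47.22932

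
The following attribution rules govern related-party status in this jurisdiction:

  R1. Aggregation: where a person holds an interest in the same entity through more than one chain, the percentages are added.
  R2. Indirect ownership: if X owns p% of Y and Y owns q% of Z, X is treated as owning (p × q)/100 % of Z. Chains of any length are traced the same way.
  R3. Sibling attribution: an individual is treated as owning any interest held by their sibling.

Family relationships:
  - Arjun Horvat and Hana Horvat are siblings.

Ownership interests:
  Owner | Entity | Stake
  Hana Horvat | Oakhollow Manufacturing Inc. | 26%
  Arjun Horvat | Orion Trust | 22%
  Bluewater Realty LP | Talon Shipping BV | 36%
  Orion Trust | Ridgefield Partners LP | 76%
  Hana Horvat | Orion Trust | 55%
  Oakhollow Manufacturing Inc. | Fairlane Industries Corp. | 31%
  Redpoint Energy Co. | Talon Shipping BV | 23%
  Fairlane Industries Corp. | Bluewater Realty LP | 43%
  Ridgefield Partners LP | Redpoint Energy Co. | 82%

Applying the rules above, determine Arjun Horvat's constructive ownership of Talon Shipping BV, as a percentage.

12.28456%

By sibling attribution (R3), Arjun Horvat is treated as also owning Hana Horvat's interest in Orion Trust, giving 22% + 55% = 77%.
By sibling attribution (R3), Arjun Horvat is treated as owning Hana Horvat's 26% interest in Oakhollow Manufacturing Inc.
Chain via Orion Trust → Ridgefield Partners LP → Redpoint Energy Co. (R2): 77% × 76% × 82% × 23% = 11.036872% of Talon Shipping BV.
Chain via Oakhollow Manufacturing Inc. → Fairlane Industries Corp. → Bluewater Realty LP (R2): 26% × 31% × 43% × 36% = 1.247688% of Talon Shipping BV.
Aggregating (R1): 11.036872% + 1.247688% = 12.28456%.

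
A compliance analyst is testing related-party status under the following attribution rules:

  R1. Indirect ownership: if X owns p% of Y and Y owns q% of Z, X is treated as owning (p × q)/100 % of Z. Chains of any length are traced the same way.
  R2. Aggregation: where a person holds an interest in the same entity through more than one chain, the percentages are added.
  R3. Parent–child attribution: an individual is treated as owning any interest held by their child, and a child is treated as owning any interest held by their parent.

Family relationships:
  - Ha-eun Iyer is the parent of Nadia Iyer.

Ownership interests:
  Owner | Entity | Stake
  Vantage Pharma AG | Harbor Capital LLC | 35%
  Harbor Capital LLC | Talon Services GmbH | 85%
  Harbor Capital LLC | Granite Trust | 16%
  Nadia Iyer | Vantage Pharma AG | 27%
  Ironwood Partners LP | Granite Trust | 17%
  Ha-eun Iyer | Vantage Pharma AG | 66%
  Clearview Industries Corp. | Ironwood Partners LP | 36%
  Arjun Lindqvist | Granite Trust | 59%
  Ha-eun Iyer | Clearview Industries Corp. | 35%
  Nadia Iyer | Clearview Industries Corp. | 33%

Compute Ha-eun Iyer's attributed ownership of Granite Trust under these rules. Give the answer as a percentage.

By parent–child attribution (R3), Ha-eun Iyer is treated as also owning Nadia Iyer's interest in Clearview Industries Corp, giving 35% + 33% = 68%.
By parent–child attribution (R3), Ha-eun Iyer is treated as also owning Nadia Iyer's interest in Vantage Pharma AG, giving 66% + 27% = 93%.
Chain via Clearview Industries Corp. → Ironwood Partners LP (R1): 68% × 36% × 17% = 4.1616% of Granite Trust.
Chain via Vantage Pharma AG → Harbor Capital LLC (R1): 93% × 35% × 16% = 5.208% of Granite Trust.
Aggregating (R2): 4.1616% + 5.208% = 9.3696%.

9.3696%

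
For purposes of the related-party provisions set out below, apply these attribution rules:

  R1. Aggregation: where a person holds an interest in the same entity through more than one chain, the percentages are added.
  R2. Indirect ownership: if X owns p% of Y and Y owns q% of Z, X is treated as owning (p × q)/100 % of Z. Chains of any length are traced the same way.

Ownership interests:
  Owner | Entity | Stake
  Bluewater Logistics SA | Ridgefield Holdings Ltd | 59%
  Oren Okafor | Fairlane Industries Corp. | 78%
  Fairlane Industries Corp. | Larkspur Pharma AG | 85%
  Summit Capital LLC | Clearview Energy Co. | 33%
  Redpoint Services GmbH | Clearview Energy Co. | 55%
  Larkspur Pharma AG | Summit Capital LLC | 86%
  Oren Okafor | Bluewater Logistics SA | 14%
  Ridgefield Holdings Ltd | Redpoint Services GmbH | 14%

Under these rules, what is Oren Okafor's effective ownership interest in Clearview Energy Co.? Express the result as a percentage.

Chain via Bluewater Logistics SA → Ridgefield Holdings Ltd → Redpoint Services GmbH (R2): 14% × 59% × 14% × 55% = 0.63602% of Clearview Energy Co.
Chain via Fairlane Industries Corp. → Larkspur Pharma AG → Summit Capital LLC (R2): 78% × 85% × 86% × 33% = 18.81594% of Clearview Energy Co.
Aggregating (R1): 0.63602% + 18.81594% = 19.45196%.

19.45196%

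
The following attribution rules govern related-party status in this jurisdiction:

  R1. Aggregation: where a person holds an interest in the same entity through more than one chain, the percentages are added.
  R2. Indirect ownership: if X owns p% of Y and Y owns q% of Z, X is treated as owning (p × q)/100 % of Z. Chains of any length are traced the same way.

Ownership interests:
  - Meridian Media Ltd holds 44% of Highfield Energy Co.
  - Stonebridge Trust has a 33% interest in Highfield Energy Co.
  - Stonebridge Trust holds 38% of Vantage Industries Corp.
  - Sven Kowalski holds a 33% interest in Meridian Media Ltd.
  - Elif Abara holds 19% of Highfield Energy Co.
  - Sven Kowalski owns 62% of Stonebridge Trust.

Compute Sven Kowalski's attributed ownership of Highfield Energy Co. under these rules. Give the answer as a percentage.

Chain via Meridian Media Ltd (R2): 33% × 44% = 14.52% of Highfield Energy Co.
Chain via Stonebridge Trust (R2): 62% × 33% = 20.46% of Highfield Energy Co.
Aggregating (R1): 14.52% + 20.46% = 34.98%.

34.98%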